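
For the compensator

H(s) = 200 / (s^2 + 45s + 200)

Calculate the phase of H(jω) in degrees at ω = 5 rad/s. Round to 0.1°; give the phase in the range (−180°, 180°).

-52.1°

Substitute s = j5:
Numerator: 200 = 200 + j0
Denominator: (j5)^2 + 45(j5) + 200 = 175 + j225
|N| = √(200² + 0²) ≈ 200, ∠N ≈ 0.00°
|D| = √(175² + 225²) ≈ 285.04, ∠D ≈ 52.13°
∠H = 0.00° − 52.13° = -52.13°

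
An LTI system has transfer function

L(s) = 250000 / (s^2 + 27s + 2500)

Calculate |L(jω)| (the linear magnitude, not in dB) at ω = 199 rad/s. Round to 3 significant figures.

6.67

At s = jω = j199:
quadratic: (j199)² + 27·j199 + 2500 = -37101 + j5373 → |·| ≈ 37488, ∠ ≈ 171.76°
|L| = 250000 / 37488 ≈ 6.6688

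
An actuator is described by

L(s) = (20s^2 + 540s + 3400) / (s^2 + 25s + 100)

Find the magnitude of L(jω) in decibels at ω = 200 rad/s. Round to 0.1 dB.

Substitute s = j200:
Numerator: 20(j200)^2 + 540(j200) + 3400 = -796600 + j108000
Denominator: (j200)^2 + 25(j200) + 100 = -39900 + j5000
|N| = √(796600² + 108000²) ≈ 8.0389e+05, ∠N ≈ 172.28°
|D| = √(39900² + 5000²) ≈ 40212, ∠D ≈ 172.86°
|L| = 8.0389e+05 / 40212 ≈ 19.991
Gain = 20 log₁₀(19.991) ≈ 26.02 dB

26.0 dB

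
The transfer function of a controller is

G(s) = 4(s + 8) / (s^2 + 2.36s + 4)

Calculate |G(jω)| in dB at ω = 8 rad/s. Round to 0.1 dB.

At s = jω = j8:
zero (s+8): 8 + j8 → |·| = √(8²+8²) = √128 ≈ 11.314, ∠ = arctan(8/8) ≈ 45.00°
quadratic: (j8)² + 2.36·j8 + 4 = -60 + j18.88 → |·| ≈ 62.9, ∠ ≈ 162.53°
|G| = 4 · 11.314 / 62.9 ≈ 0.71949
Gain = 20 log₁₀(0.71949) ≈ -2.86 dB

-2.9 dB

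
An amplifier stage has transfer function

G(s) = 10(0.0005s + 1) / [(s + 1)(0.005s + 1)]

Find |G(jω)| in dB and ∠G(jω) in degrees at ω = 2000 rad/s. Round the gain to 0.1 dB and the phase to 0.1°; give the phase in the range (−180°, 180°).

-63.1 dB, -129.3°

At ω = 2000 rad/s:
zero (1 + j2000·0.0005) = 1 + j1 → |·| ≈ 1.4142, ∠ ≈ 45.00°
pole (1 + j2000·1) = 1 + j2000 → |·| ≈ 2000, ∠ ≈ 89.97°
pole (1 + j2000·0.005) = 1 + j10 → |·| ≈ 10.05, ∠ ≈ 84.29°
|G| = 10 · 1.4142 / (2000 · 10.05) ≈ 0.00070358
Gain = 20 log₁₀(0.00070358) ≈ -63.05 dB
∠G = (45.00°) − (89.97° + 84.29°) = -129.26°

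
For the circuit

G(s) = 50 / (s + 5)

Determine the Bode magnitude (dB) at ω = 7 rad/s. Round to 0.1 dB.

15.3 dB

Substitute s = j7:
Numerator: 50 = 50 + j0
Denominator: (j7) + 5 = 5 + j7
|N| = √(50² + 0²) ≈ 50, ∠N ≈ 0.00°
|D| = √(5² + 7²) ≈ 8.6023, ∠D ≈ 54.46°
|G| = 50 / 8.6023 ≈ 5.8124
Gain = 20 log₁₀(5.8124) ≈ 15.29 dB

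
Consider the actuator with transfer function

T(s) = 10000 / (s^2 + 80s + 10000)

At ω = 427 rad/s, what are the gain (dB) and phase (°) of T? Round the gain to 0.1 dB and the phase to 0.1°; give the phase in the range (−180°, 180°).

At s = jω = j427:
quadratic: (j427)² + 80·j427 + 10000 = -172329 + j34160 → |·| ≈ 1.7568e+05, ∠ ≈ 168.79°
|T| = 10000 / 1.7568e+05 ≈ 0.056922
Gain = 20 log₁₀(0.056922) ≈ -24.89 dB
∠T = 0.00° − 168.79° = -168.79°

-24.9 dB, -168.8°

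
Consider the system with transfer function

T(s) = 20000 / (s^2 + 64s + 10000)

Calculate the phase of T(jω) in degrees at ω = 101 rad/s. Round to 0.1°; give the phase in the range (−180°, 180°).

-91.8°

At s = jω = j101:
quadratic: (j101)² + 64·j101 + 10000 = -201 + j6464 → |·| ≈ 6467.1, ∠ ≈ 91.78°
∠T = 0.00° − 91.78° = -91.78°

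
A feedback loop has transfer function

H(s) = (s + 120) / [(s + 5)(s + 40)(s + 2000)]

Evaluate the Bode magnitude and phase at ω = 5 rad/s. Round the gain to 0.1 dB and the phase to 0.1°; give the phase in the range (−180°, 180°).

-73.5 dB, -49.9°

At s = jω = j5:
zero (s+120): 120 + j5 → |·| = √(120²+5²) = √14425 ≈ 120.1, ∠ = arctan(5/120) ≈ 2.39°
pole (s+5): 5 + j5 → |·| = √(5²+5²) = √50 ≈ 7.0711, ∠ = arctan(5/5) ≈ 45.00°
pole (s+40): 40 + j5 → |·| = √(40²+5²) = √1625 ≈ 40.311, ∠ = arctan(5/40) ≈ 7.13°
pole (s+2000): 2000 + j5 → |·| = √(2000²+5²) = √4000025 ≈ 2000, ∠ = arctan(5/2000) ≈ 0.14°
|H| = 1 · 120.1 / 5.7009e+05 ≈ 0.00021067
Gain = 20 log₁₀(0.00021067) ≈ -73.53 dB
∠H = 2.39° − 52.27° = -49.88°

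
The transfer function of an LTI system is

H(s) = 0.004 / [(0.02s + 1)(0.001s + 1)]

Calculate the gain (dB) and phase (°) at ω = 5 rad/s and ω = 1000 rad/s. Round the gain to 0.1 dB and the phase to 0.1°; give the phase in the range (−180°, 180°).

ω = 5: -48.0 dB, -6.0°; ω = 1000: -77.0 dB, -132.1°

At ω = 5 rad/s:
pole (1 + j5·0.02) = 1 + j0.1 → |·| ≈ 1.005, ∠ ≈ 5.71°
pole (1 + j5·0.001) = 1 + j0.005 → |·| ≈ 1, ∠ ≈ 0.29°
|H| = 0.004 · 1 / (1.005 · 1) ≈ 0.0039801
Gain = 20 log₁₀(0.0039801) ≈ -48.00 dB
∠H = (0°) − (5.71° + 0.29°) = -6.00°

At ω = 1000 rad/s:
pole (1 + j1000·0.02) = 1 + j20 → |·| ≈ 20.025, ∠ ≈ 87.14°
pole (1 + j1000·0.001) = 1 + j1 → |·| ≈ 1.4142, ∠ ≈ 45.00°
|H| = 0.004 · 1 / (20.025 · 1.4142) ≈ 0.00014125
Gain = 20 log₁₀(0.00014125) ≈ -77.00 dB
∠H = (0°) − (87.14° + 45.00°) = -132.14°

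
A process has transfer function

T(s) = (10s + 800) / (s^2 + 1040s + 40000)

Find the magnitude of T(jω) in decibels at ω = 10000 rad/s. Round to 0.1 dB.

Substitute s = j10000:
Numerator: 10(j10000) + 800 = 800 + j100000
Denominator: (j10000)^2 + 1040(j10000) + 40000 = -99960000 + j10400000
|N| = √(800² + 100000²) ≈ 1e+05, ∠N ≈ 89.54°
|D| = √(99960000² + 10400000²) ≈ 1.005e+08, ∠D ≈ 174.06°
|T| = 1e+05 / 1.005e+08 ≈ 0.00099502
Gain = 20 log₁₀(0.00099502) ≈ -60.04 dB

-60.0 dB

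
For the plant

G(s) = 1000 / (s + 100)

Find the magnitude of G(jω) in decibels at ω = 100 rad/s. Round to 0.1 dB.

Substitute s = j100:
Numerator: 1000 = 1000 + j0
Denominator: (j100) + 100 = 100 + j100
|N| = √(1000² + 0²) ≈ 1000, ∠N ≈ 0.00°
|D| = √(100² + 100²) ≈ 141.42, ∠D ≈ 45.00°
|G| = 1000 / 141.42 ≈ 7.0711
Gain = 20 log₁₀(7.0711) ≈ 16.99 dB

17.0 dB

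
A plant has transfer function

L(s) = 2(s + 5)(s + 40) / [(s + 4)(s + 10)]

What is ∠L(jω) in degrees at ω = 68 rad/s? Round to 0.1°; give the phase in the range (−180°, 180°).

-22.9°

At s = jω = j68:
zero (s+5): 5 + j68 → |·| = √(5²+68²) = √4649 ≈ 68.184, ∠ = arctan(68/5) ≈ 85.79°
zero (s+40): 40 + j68 → |·| = √(40²+68²) = √6224 ≈ 78.892, ∠ = arctan(68/40) ≈ 59.53°
pole (s+4): 4 + j68 → |·| = √(4²+68²) = √4640 ≈ 68.118, ∠ = arctan(68/4) ≈ 86.63°
pole (s+10): 10 + j68 → |·| = √(10²+68²) = √4724 ≈ 68.731, ∠ = arctan(68/10) ≈ 81.63°
∠L = 145.32° − 168.26° = -22.94°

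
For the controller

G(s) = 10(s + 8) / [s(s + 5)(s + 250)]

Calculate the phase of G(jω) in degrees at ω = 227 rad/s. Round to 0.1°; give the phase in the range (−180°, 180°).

At s = jω = j227:
zero (s+8): 8 + j227 → |·| = √(8²+227²) = √51593 ≈ 227.14, ∠ = arctan(227/8) ≈ 87.98°
pole (s+5): 5 + j227 → |·| = √(5²+227²) = √51554 ≈ 227.06, ∠ = arctan(227/5) ≈ 88.74°
pole (s+250): 250 + j227 → |·| = √(250²+227²) = √114029 ≈ 337.68, ∠ = arctan(227/250) ≈ 42.24°
pole at origin: |s| = 227, ∠ = 90.00° (in denominator)
∠G = 87.98° − 220.98° = -133.00°

-133.0°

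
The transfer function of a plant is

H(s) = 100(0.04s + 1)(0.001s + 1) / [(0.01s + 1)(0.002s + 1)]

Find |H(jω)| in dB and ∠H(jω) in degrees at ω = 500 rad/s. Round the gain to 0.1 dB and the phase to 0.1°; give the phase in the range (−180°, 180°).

49.8 dB, -10.0°

At ω = 500 rad/s:
zero (1 + j500·0.04) = 1 + j20 → |·| ≈ 20.025, ∠ ≈ 87.14°
zero (1 + j500·0.001) = 1 + j0.5 → |·| ≈ 1.118, ∠ ≈ 26.57°
pole (1 + j500·0.01) = 1 + j5 → |·| ≈ 5.099, ∠ ≈ 78.69°
pole (1 + j500·0.002) = 1 + j1 → |·| ≈ 1.4142, ∠ ≈ 45.00°
|H| = 100 · 20.025 · 1.118 / (5.099 · 1.4142) ≈ 310.47
Gain = 20 log₁₀(310.47) ≈ 49.84 dB
∠H = (87.14° + 26.57°) − (78.69° + 45.00°) = -9.98°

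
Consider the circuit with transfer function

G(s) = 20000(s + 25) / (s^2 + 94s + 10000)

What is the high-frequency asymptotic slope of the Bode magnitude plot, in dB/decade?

Each pole contributes −20 dB/decade at high frequency; each zero contributes +20 dB/decade.
Net: 1 zero(s) − 2 pole(s) → -20 dB/decade.

-20 dB/decade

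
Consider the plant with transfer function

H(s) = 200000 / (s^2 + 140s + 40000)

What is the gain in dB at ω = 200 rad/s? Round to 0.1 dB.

At s = jω = j200:
quadratic: (j200)² + 140·j200 + 40000 = 0 + j28000 → |·| ≈ 28000, ∠ ≈ 90.00°
|H| = 200000 / 28000 ≈ 7.1429
Gain = 20 log₁₀(7.1429) ≈ 17.08 dB

17.1 dB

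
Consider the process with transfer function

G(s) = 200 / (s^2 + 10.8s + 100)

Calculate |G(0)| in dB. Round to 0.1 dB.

G(0) = 200 / 100 = 2
20 log₁₀(2) ≈ 6.02 dB

6.0 dB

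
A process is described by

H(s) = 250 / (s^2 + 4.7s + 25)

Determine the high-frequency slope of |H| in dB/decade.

Each pole contributes −20 dB/decade at high frequency; each zero contributes +20 dB/decade.
Net: 0 zero(s) − 2 pole(s) → -40 dB/decade.

-40 dB/decade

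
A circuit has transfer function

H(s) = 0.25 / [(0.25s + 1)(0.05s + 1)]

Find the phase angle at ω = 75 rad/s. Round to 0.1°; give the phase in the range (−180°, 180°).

-162.0°

At ω = 75 rad/s:
pole (1 + j75·0.25) = 1 + j18.75 → |·| ≈ 18.777, ∠ ≈ 86.95°
pole (1 + j75·0.05) = 1 + j3.75 → |·| ≈ 3.881, ∠ ≈ 75.07°
∠H = (0°) − (86.95° + 75.07°) = -162.02°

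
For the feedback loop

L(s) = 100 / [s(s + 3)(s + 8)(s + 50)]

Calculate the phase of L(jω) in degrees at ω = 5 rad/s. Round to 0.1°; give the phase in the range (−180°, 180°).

173.2°

At s = jω = j5:
pole (s+3): 3 + j5 → |·| = √(3²+5²) = √34 ≈ 5.831, ∠ = arctan(5/3) ≈ 59.04°
pole (s+8): 8 + j5 → |·| = √(8²+5²) = √89 ≈ 9.434, ∠ = arctan(5/8) ≈ 32.01°
pole (s+50): 50 + j5 → |·| = √(50²+5²) = √2525 ≈ 50.249, ∠ = arctan(5/50) ≈ 5.71°
pole at origin: |s| = 5, ∠ = 90.00° (in denominator)
∠L = 0.00° − 186.76° = -186.76° ≡ 173.24° (principal value)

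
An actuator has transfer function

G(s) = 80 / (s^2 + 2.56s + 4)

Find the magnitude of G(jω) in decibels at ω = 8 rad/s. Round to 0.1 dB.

2.0 dB

At s = jω = j8:
quadratic: (j8)² + 2.56·j8 + 4 = -60 + j20.48 → |·| ≈ 63.399, ∠ ≈ 161.15°
|G| = 80 / 63.399 ≈ 1.2618
Gain = 20 log₁₀(1.2618) ≈ 2.02 dB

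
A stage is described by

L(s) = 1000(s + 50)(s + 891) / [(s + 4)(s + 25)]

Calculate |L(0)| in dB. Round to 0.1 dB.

L(0) = 1000·50·891 / (4·25) = 4.455e+05
20 log₁₀(4.455e+05) ≈ 112.98 dB

113.0 dB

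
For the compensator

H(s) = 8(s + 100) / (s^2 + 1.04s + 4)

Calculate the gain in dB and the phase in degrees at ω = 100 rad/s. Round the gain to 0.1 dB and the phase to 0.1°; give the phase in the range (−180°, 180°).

-18.9 dB, -134.4°

At s = jω = j100:
zero (s+100): 100 + j100 → |·| = √(100²+100²) = √20000 ≈ 141.42, ∠ = arctan(100/100) ≈ 45.00°
quadratic: (j100)² + 1.04·j100 + 4 = -9996 + j104 → |·| ≈ 9996.5, ∠ ≈ 179.40°
|H| = 8 · 141.42 / 9996.5 ≈ 0.11318
Gain = 20 log₁₀(0.11318) ≈ -18.92 dB
∠H = 45.00° − 179.40° = -134.40°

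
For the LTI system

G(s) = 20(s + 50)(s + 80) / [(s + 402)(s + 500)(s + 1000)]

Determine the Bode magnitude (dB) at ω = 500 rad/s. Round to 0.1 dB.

At s = jω = j500:
zero (s+50): 50 + j500 → |·| = √(50²+500²) = √252500 ≈ 502.49, ∠ = arctan(500/50) ≈ 84.29°
zero (s+80): 80 + j500 → |·| = √(80²+500²) = √256400 ≈ 506.36, ∠ = arctan(500/80) ≈ 80.91°
pole (s+402): 402 + j500 → |·| = √(402²+500²) = √411604 ≈ 641.56, ∠ = arctan(500/402) ≈ 51.20°
pole (s+500): 500 + j500 → |·| = √(500²+500²) = √500000 ≈ 707.11, ∠ = arctan(500/500) ≈ 45.00°
pole (s+1000): 1000 + j500 → |·| = √(1000²+500²) = √1250000 ≈ 1118, ∠ = arctan(500/1000) ≈ 26.57°
|G| = 20 · 2.5444e+05 / 5.0718e+08 ≈ 0.010034
Gain = 20 log₁₀(0.010034) ≈ -39.97 dB

-40.0 dB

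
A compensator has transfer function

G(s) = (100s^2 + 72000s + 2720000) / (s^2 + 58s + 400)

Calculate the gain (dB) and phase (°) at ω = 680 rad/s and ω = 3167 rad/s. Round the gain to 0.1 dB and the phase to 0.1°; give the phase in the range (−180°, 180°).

ω = 680: 43.0 dB, -43.5°; ω = 3167: 40.2 dB, -11.8°

Substitute s = j680:
Numerator: 100(j680)^2 + 72000(j680) + 2720000 = -43520000 + j48960000
Denominator: (j680)^2 + 58(j680) + 400 = -462000 + j39440
|N| = √(43520000² + 48960000²) ≈ 6.5506e+07, ∠N ≈ 131.63°
|D| = √(462000² + 39440²) ≈ 4.6368e+05, ∠D ≈ 175.12°
|G| = 6.5506e+07 / 4.6368e+05 ≈ 141.27
Gain = 20 log₁₀(141.27) ≈ 43.00 dB
∠G = 131.63° − 175.12° = -43.49°

Substitute s = j3167:
Numerator: 100(j3167)^2 + 72000(j3167) + 2720000 = -1000268900 + j228024000
Denominator: (j3167)^2 + 58(j3167) + 400 = -10029489 + j183686
|N| = √(1000268900² + 228024000²) ≈ 1.0259e+09, ∠N ≈ 167.16°
|D| = √(10029489² + 183686²) ≈ 1.0031e+07, ∠D ≈ 178.95°
|G| = 1.0259e+09 / 1.0031e+07 ≈ 102.27
Gain = 20 log₁₀(102.27) ≈ 40.19 dB
∠G = 167.16° − 178.95° = -11.79°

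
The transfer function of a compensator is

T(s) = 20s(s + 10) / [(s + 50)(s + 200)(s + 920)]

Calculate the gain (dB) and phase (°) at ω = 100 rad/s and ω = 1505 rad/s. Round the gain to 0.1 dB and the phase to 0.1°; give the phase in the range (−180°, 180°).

ω = 100: -41.2 dB, 78.1°; ω = 1505: -39.0 dB, -49.5°

At s = jω = j100:
zero (s+10): 10 + j100 → |·| = √(10²+100²) = √10100 ≈ 100.5, ∠ = arctan(100/10) ≈ 84.29°
zero at origin: s = j100 → |·| = 100, ∠ = 90.00°
pole (s+50): 50 + j100 → |·| = √(50²+100²) = √12500 ≈ 111.8, ∠ = arctan(100/50) ≈ 63.43°
pole (s+200): 200 + j100 → |·| = √(200²+100²) = √50000 ≈ 223.61, ∠ = arctan(100/200) ≈ 26.57°
pole (s+920): 920 + j100 → |·| = √(920²+100²) = √856400 ≈ 925.42, ∠ = arctan(100/920) ≈ 6.20°
|T| = 20 · 10050 / 2.3135e+07 ≈ 0.0086881
Gain = 20 log₁₀(0.0086881) ≈ -41.22 dB
∠T = 174.29° − 96.20° = 78.09°

At s = jω = j1505:
zero (s+10): 10 + j1505 → |·| = √(10²+1505²) = √2265125 ≈ 1505, ∠ = arctan(1505/10) ≈ 89.62°
zero at origin: s = j1505 → |·| = 1505, ∠ = 90.00°
pole (s+50): 50 + j1505 → |·| = √(50²+1505²) = √2267525 ≈ 1505.8, ∠ = arctan(1505/50) ≈ 88.10°
pole (s+200): 200 + j1505 → |·| = √(200²+1505²) = √2305025 ≈ 1518.2, ∠ = arctan(1505/200) ≈ 82.43°
pole (s+920): 920 + j1505 → |·| = √(920²+1505²) = √3111425 ≈ 1763.9, ∠ = arctan(1505/920) ≈ 58.56°
|T| = 20 · 2.265e+06 / 4.0325e+09 ≈ 0.011234
Gain = 20 log₁₀(0.011234) ≈ -38.99 dB
∠T = 179.62° − 229.09° = -49.47°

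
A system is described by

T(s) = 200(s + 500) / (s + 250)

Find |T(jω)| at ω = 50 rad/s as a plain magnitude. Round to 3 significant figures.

394

At s = jω = j50:
zero (s+500): 500 + j50 → |·| = √(500²+50²) = √252500 ≈ 502.49, ∠ = arctan(50/500) ≈ 5.71°
pole (s+250): 250 + j50 → |·| = √(250²+50²) = √65000 ≈ 254.95, ∠ = arctan(50/250) ≈ 11.31°
|T| = 200 · 502.49 / 254.95 ≈ 394.19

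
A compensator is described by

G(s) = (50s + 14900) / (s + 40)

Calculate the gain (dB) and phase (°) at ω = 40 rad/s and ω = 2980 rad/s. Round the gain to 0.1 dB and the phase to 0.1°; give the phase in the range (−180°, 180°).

ω = 40: 48.5 dB, -37.4°; ω = 2980: 34.0 dB, -4.9°

Substitute s = j40:
Numerator: 50(j40) + 14900 = 14900 + j2000
Denominator: (j40) + 40 = 40 + j40
|N| = √(14900² + 2000²) ≈ 15034, ∠N ≈ 7.65°
|D| = √(40² + 40²) ≈ 56.569, ∠D ≈ 45.00°
|G| = 15034 / 56.569 ≈ 265.76
Gain = 20 log₁₀(265.76) ≈ 48.49 dB
∠G = 7.65° − 45.00° = -37.35°

Substitute s = j2980:
Numerator: 50(j2980) + 14900 = 14900 + j149000
Denominator: (j2980) + 40 = 40 + j2980
|N| = √(14900² + 149000²) ≈ 1.4974e+05, ∠N ≈ 84.29°
|D| = √(40² + 2980²) ≈ 2980.3, ∠D ≈ 89.23°
|G| = 1.4974e+05 / 2980.3 ≈ 50.243
Gain = 20 log₁₀(50.243) ≈ 34.02 dB
∠G = 84.29° − 89.23° = -4.94°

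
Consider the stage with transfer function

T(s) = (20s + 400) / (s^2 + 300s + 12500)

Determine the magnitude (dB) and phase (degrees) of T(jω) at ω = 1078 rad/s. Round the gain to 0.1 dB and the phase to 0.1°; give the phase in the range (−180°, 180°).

Substitute s = j1078:
Numerator: 20(j1078) + 400 = 400 + j21560
Denominator: (j1078)^2 + 300(j1078) + 12500 = -1149584 + j323400
|N| = √(400² + 21560²) ≈ 21564, ∠N ≈ 88.94°
|D| = √(1149584² + 323400²) ≈ 1.1942e+06, ∠D ≈ 164.29°
|T| = 21564 / 1.1942e+06 ≈ 0.018057
Gain = 20 log₁₀(0.018057) ≈ -34.87 dB
∠T = 88.94° − 164.29° = -75.35°

-34.9 dB, -75.4°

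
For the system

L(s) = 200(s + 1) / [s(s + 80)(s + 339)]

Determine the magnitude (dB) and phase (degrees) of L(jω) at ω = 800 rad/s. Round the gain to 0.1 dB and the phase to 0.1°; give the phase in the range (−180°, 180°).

At s = jω = j800:
zero (s+1): 1 + j800 → |·| = √(1²+800²) = √640001 ≈ 800, ∠ = arctan(800/1) ≈ 89.93°
pole (s+80): 80 + j800 → |·| = √(80²+800²) = √646400 ≈ 803.99, ∠ = arctan(800/80) ≈ 84.29°
pole (s+339): 339 + j800 → |·| = √(339²+800²) = √754921 ≈ 868.86, ∠ = arctan(800/339) ≈ 67.04°
pole at origin: |s| = 800, ∠ = 90.00° (in denominator)
|L| = 200 · 800 / 5.5884e+08 ≈ 0.00028631
Gain = 20 log₁₀(0.00028631) ≈ -70.86 dB
∠L = 89.93° − 241.33° = -151.40°

-70.9 dB, -151.4°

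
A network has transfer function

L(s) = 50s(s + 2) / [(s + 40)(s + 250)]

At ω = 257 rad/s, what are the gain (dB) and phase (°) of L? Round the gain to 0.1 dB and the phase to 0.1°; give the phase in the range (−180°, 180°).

At s = jω = j257:
zero (s+2): 2 + j257 → |·| = √(2²+257²) = √66053 ≈ 257.01, ∠ = arctan(257/2) ≈ 89.55°
zero at origin: s = j257 → |·| = 257, ∠ = 90.00°
pole (s+40): 40 + j257 → |·| = √(40²+257²) = √67649 ≈ 260.09, ∠ = arctan(257/40) ≈ 81.15°
pole (s+250): 250 + j257 → |·| = √(250²+257²) = √128549 ≈ 358.54, ∠ = arctan(257/250) ≈ 45.79°
|L| = 50 · 66052 / 93253 ≈ 35.415
Gain = 20 log₁₀(35.415) ≈ 30.98 dB
∠L = 179.55° − 126.94° = 52.61°

31.0 dB, 52.6°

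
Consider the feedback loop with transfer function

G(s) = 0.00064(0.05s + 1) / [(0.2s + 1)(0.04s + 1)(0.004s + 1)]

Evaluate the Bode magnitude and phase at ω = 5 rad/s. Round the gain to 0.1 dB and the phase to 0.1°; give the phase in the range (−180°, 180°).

At ω = 5 rad/s:
zero (1 + j5·0.05) = 1 + j0.25 → |·| ≈ 1.0308, ∠ ≈ 14.04°
pole (1 + j5·0.2) = 1 + j1 → |·| ≈ 1.4142, ∠ ≈ 45.00°
pole (1 + j5·0.04) = 1 + j0.2 → |·| ≈ 1.0198, ∠ ≈ 11.31°
pole (1 + j5·0.004) = 1 + j0.02 → |·| ≈ 1.0002, ∠ ≈ 1.15°
|G| = 0.00064 · 1.0308 / (1.4142 · 1.0198 · 1.0002) ≈ 0.00045734
Gain = 20 log₁₀(0.00045734) ≈ -66.80 dB
∠G = (14.04°) − (45.00° + 11.31° + 1.15°) = -43.42°

-66.8 dB, -43.4°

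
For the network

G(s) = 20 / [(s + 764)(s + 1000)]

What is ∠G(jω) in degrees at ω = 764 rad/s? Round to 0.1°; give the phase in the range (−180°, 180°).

At s = jω = j764:
pole (s+764): 764 + j764 → |·| = √(764²+764²) = √1167392 ≈ 1080.5, ∠ = arctan(764/764) ≈ 45.00°
pole (s+1000): 1000 + j764 → |·| = √(1000²+764²) = √1583696 ≈ 1258.4, ∠ = arctan(764/1000) ≈ 37.38°
∠G = 0.00° − 82.38° = -82.38°

-82.4°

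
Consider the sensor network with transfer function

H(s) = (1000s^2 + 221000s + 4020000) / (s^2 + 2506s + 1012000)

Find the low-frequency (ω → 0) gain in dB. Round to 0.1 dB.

H(0) = 4020000 / 1012000 ≈ 3.9723
20 log₁₀(3.9723) ≈ 11.98 dB

12.0 dB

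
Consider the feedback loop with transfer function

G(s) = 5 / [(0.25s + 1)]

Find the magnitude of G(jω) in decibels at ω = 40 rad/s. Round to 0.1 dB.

-6.1 dB

At ω = 40 rad/s:
pole (1 + j40·0.25) = 1 + j10 → |·| ≈ 10.05, ∠ ≈ 84.29°
|G| = 5 · 1 / (10.05) ≈ 0.49751
Gain = 20 log₁₀(0.49751) ≈ -6.06 dB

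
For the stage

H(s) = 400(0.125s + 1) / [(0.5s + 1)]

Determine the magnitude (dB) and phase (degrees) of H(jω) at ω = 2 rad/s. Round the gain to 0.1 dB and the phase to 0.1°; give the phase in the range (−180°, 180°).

At ω = 2 rad/s:
zero (1 + j2·0.125) = 1 + j0.25 → |·| ≈ 1.0308, ∠ ≈ 14.04°
pole (1 + j2·0.5) = 1 + j1 → |·| ≈ 1.4142, ∠ ≈ 45.00°
|H| = 400 · 1.0308 / (1.4142) ≈ 291.56
Gain = 20 log₁₀(291.56) ≈ 49.29 dB
∠H = (14.04°) − (45.00°) = -30.96°

49.3 dB, -31.0°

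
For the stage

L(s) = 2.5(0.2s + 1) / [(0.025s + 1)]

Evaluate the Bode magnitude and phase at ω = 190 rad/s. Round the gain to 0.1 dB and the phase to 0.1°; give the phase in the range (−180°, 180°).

At ω = 190 rad/s:
zero (1 + j190·0.2) = 1 + j38 → |·| ≈ 38.013, ∠ ≈ 88.49°
pole (1 + j190·0.025) = 1 + j4.75 → |·| ≈ 4.8541, ∠ ≈ 78.11°
|L| = 2.5 · 38.013 / (4.8541) ≈ 19.578
Gain = 20 log₁₀(19.578) ≈ 25.84 dB
∠L = (88.49°) − (78.11°) = 10.38°

25.8 dB, 10.4°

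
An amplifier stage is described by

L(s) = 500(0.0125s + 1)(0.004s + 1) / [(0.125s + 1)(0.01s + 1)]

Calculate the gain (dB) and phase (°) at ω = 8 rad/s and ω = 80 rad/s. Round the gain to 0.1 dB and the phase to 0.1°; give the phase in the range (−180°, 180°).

At ω = 8 rad/s:
zero (1 + j8·0.0125) = 1 + j0.1 → |·| ≈ 1.005, ∠ ≈ 5.71°
zero (1 + j8·0.004) = 1 + j0.032 → |·| ≈ 1.0005, ∠ ≈ 1.83°
pole (1 + j8·0.125) = 1 + j1 → |·| ≈ 1.4142, ∠ ≈ 45.00°
pole (1 + j8·0.01) = 1 + j0.08 → |·| ≈ 1.0032, ∠ ≈ 4.57°
|L| = 500 · 1.005 · 1.0005 / (1.4142 · 1.0032) ≈ 354.37
Gain = 20 log₁₀(354.37) ≈ 50.99 dB
∠L = (5.71° + 1.83°) − (45.00° + 4.57°) = -42.03°

At ω = 80 rad/s:
zero (1 + j80·0.0125) = 1 + j1 → |·| ≈ 1.4142, ∠ ≈ 45.00°
zero (1 + j80·0.004) = 1 + j0.32 → |·| ≈ 1.05, ∠ ≈ 17.74°
pole (1 + j80·0.125) = 1 + j10 → |·| ≈ 10.05, ∠ ≈ 84.29°
pole (1 + j80·0.01) = 1 + j0.8 → |·| ≈ 1.2806, ∠ ≈ 38.66°
|L| = 500 · 1.4142 · 1.05 / (10.05 · 1.2806) ≈ 57.689
Gain = 20 log₁₀(57.689) ≈ 35.22 dB
∠L = (45.00° + 17.74°) − (84.29° + 38.66°) = -60.21°

ω = 8: 51.0 dB, -42.0°; ω = 80: 35.2 dB, -60.2°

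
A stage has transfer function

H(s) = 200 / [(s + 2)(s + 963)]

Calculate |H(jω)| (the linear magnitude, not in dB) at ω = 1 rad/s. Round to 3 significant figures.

At s = jω = j1:
pole (s+2): 2 + j1 → |·| = √(2²+1²) = √5 ≈ 2.2361, ∠ = arctan(1/2) ≈ 26.57°
pole (s+963): 963 + j1 → |·| = √(963²+1²) = √927370 ≈ 963, ∠ = arctan(1/963) ≈ 0.06°
|H| = 200 / 2153.4 ≈ 0.092876

0.0929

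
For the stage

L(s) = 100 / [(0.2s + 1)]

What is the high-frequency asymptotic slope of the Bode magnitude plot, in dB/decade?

-20 dB/decade

Each pole contributes −20 dB/decade at high frequency; each zero contributes +20 dB/decade.
Net: 0 zero(s) − 1 pole(s) → -20 dB/decade.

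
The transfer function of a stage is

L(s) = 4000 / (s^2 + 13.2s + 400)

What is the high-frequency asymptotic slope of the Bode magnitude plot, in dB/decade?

-40 dB/decade

Each pole contributes −20 dB/decade at high frequency; each zero contributes +20 dB/decade.
Net: 0 zero(s) − 2 pole(s) → -40 dB/decade.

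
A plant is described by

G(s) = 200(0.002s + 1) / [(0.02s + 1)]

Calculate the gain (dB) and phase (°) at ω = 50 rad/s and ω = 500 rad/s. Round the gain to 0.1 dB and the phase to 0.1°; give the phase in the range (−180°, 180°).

ω = 50: 43.1 dB, -39.3°; ω = 500: 29.0 dB, -39.3°

At ω = 50 rad/s:
zero (1 + j50·0.002) = 1 + j0.1 → |·| ≈ 1.005, ∠ ≈ 5.71°
pole (1 + j50·0.02) = 1 + j1 → |·| ≈ 1.4142, ∠ ≈ 45.00°
|G| = 200 · 1.005 / (1.4142) ≈ 142.13
Gain = 20 log₁₀(142.13) ≈ 43.05 dB
∠G = (5.71°) − (45.00°) = -39.29°

At ω = 500 rad/s:
zero (1 + j500·0.002) = 1 + j1 → |·| ≈ 1.4142, ∠ ≈ 45.00°
pole (1 + j500·0.02) = 1 + j10 → |·| ≈ 10.05, ∠ ≈ 84.29°
|G| = 200 · 1.4142 / (10.05) ≈ 28.143
Gain = 20 log₁₀(28.143) ≈ 28.99 dB
∠G = (45.00°) − (84.29°) = -39.29°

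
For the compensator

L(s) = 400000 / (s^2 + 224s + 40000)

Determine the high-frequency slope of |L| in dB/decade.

Each pole contributes −20 dB/decade at high frequency; each zero contributes +20 dB/decade.
Net: 0 zero(s) − 2 pole(s) → -40 dB/decade.

-40 dB/decade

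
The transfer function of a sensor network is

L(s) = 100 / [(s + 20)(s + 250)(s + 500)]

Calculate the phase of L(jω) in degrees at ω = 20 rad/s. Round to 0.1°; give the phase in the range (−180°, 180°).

At s = jω = j20:
pole (s+20): 20 + j20 → |·| = √(20²+20²) = √800 ≈ 28.284, ∠ = arctan(20/20) ≈ 45.00°
pole (s+250): 250 + j20 → |·| = √(250²+20²) = √62900 ≈ 250.8, ∠ = arctan(20/250) ≈ 4.57°
pole (s+500): 500 + j20 → |·| = √(500²+20²) = √250400 ≈ 500.4, ∠ = arctan(20/500) ≈ 2.29°
∠L = 0.00° − 51.86° = -51.86°

-51.9°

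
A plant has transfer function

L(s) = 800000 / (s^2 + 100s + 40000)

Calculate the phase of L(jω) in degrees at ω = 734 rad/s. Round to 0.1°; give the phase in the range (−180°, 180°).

-171.6°

At s = jω = j734:
quadratic: (j734)² + 100·j734 + 40000 = -498756 + j73400 → |·| ≈ 5.0413e+05, ∠ ≈ 171.63°
∠L = 0.00° − 171.63° = -171.63°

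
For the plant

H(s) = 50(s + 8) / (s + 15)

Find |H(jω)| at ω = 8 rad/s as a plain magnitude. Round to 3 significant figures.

33.3

At s = jω = j8:
zero (s+8): 8 + j8 → |·| = √(8²+8²) = √128 ≈ 11.314, ∠ = arctan(8/8) ≈ 45.00°
pole (s+15): 15 + j8 → |·| = √(15²+8²) = √289 ≈ 17, ∠ = arctan(8/15) ≈ 28.07°
|H| = 50 · 11.314 / 17 ≈ 33.276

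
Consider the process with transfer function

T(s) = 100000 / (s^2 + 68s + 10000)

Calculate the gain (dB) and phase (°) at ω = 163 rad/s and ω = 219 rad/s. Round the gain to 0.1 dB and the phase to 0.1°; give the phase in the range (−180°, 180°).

ω = 163: 14.0 dB, -146.2°; ω = 219: 7.8 dB, -158.6°

At s = jω = j163:
quadratic: (j163)² + 68·j163 + 10000 = -16569 + j11084 → |·| ≈ 19935, ∠ ≈ 146.22°
|T| = 100000 / 19935 ≈ 5.0163
Gain = 20 log₁₀(5.0163) ≈ 14.01 dB
∠T = 0.00° − 146.22° = -146.22°

At s = jω = j219:
quadratic: (j219)² + 68·j219 + 10000 = -37961 + j14892 → |·| ≈ 40778, ∠ ≈ 158.58°
|T| = 100000 / 40778 ≈ 2.4523
Gain = 20 log₁₀(2.4523) ≈ 7.79 dB
∠T = 0.00° − 158.58° = -158.58°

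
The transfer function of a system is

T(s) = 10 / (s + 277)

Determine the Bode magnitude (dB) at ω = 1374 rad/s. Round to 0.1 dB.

At s = jω = j1374:
pole (s+277): 277 + j1374 → |·| = √(277²+1374²) = √1964605 ≈ 1401.6, ∠ = arctan(1374/277) ≈ 78.60°
|T| = 10 / 1401.6 ≈ 0.0071347
Gain = 20 log₁₀(0.0071347) ≈ -42.93 dB

-42.9 dB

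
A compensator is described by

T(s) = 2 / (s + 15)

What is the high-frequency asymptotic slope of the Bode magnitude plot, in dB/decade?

Each pole contributes −20 dB/decade at high frequency; each zero contributes +20 dB/decade.
Net: 0 zero(s) − 1 pole(s) → -20 dB/decade.

-20 dB/decade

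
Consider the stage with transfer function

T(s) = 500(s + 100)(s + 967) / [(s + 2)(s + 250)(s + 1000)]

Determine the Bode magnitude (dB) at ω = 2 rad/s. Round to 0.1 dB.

At s = jω = j2:
zero (s+100): 100 + j2 → |·| = √(100²+2²) = √10004 ≈ 100.02, ∠ = arctan(2/100) ≈ 1.15°
zero (s+967): 967 + j2 → |·| = √(967²+2²) = √935093 ≈ 967, ∠ = arctan(2/967) ≈ 0.12°
pole (s+2): 2 + j2 → |·| = √(2²+2²) = √8 ≈ 2.8284, ∠ = arctan(2/2) ≈ 45.00°
pole (s+250): 250 + j2 → |·| = √(250²+2²) = √62504 ≈ 250.01, ∠ = arctan(2/250) ≈ 0.46°
pole (s+1000): 1000 + j2 → |·| = √(1000²+2²) = √1000004 ≈ 1000, ∠ = arctan(2/1000) ≈ 0.11°
|T| = 500 · 96719 / 7.0713e+05 ≈ 68.388
Gain = 20 log₁₀(68.388) ≈ 36.70 dB

36.7 dB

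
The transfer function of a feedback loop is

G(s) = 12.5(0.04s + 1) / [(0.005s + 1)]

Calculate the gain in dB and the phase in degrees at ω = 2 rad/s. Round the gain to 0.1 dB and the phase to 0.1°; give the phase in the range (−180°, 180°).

At ω = 2 rad/s:
zero (1 + j2·0.04) = 1 + j0.08 → |·| ≈ 1.0032, ∠ ≈ 4.57°
pole (1 + j2·0.005) = 1 + j0.01 → |·| ≈ 1, ∠ ≈ 0.57°
|G| = 12.5 · 1.0032 / (1) ≈ 12.54
Gain = 20 log₁₀(12.54) ≈ 21.97 dB
∠G = (4.57°) − (0.57°) = 4.00°

22.0 dB, 4.0°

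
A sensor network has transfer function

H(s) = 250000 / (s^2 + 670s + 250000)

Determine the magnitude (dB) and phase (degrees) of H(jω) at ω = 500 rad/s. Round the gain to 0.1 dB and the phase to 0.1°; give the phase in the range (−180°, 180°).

At s = jω = j500:
quadratic: (j500)² + 670·j500 + 250000 = 0 + j335000 → |·| ≈ 3.35e+05, ∠ ≈ 90.00°
|H| = 250000 / 3.35e+05 ≈ 0.74627
Gain = 20 log₁₀(0.74627) ≈ -2.54 dB
∠H = 0.00° − 90.00° = -90.00°

-2.5 dB, -90.0°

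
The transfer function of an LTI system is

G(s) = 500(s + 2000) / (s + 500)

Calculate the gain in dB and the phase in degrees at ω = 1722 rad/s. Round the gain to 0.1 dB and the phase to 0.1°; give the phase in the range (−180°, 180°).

At s = jω = j1722:
zero (s+2000): 2000 + j1722 → |·| = √(2000²+1722²) = √6965284 ≈ 2639.2, ∠ = arctan(1722/2000) ≈ 40.73°
pole (s+500): 500 + j1722 → |·| = √(500²+1722²) = √3215284 ≈ 1793.1, ∠ = arctan(1722/500) ≈ 73.81°
|G| = 500 · 2639.2 / 1793.1 ≈ 735.93
Gain = 20 log₁₀(735.93) ≈ 57.34 dB
∠G = 40.73° − 73.81° = -33.08°

57.3 dB, -33.1°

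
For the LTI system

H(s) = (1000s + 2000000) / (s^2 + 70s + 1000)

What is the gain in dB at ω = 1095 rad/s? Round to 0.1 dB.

5.6 dB

Substitute s = j1095:
Numerator: 1000(j1095) + 2000000 = 2000000 + j1095000
Denominator: (j1095)^2 + 70(j1095) + 1000 = -1198025 + j76650
|N| = √(2000000² + 1095000²) ≈ 2.2801e+06, ∠N ≈ 28.70°
|D| = √(1198025² + 76650²) ≈ 1.2005e+06, ∠D ≈ 176.34°
|H| = 2.2801e+06 / 1.2005e+06 ≈ 1.8993
Gain = 20 log₁₀(1.8993) ≈ 5.57 dB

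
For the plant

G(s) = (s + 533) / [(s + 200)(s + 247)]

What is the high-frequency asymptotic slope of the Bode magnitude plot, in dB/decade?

-20 dB/decade

Each pole contributes −20 dB/decade at high frequency; each zero contributes +20 dB/decade.
Net: 1 zero(s) − 2 pole(s) → -20 dB/decade.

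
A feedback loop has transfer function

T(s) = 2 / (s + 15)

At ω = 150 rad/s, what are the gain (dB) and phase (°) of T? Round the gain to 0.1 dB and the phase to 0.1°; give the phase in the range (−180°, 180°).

-37.5 dB, -84.3°

At s = jω = j150:
pole (s+15): 15 + j150 → |·| = √(15²+150²) = √22725 ≈ 150.75, ∠ = arctan(150/15) ≈ 84.29°
|T| = 2 / 150.75 ≈ 0.013267
Gain = 20 log₁₀(0.013267) ≈ -37.54 dB
∠T = 0.00° − 84.29° = -84.29°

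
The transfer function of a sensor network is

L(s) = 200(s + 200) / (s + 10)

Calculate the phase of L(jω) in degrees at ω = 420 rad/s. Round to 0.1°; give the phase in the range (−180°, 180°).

At s = jω = j420:
zero (s+200): 200 + j420 → |·| = √(200²+420²) = √216400 ≈ 465.19, ∠ = arctan(420/200) ≈ 64.54°
pole (s+10): 10 + j420 → |·| = √(10²+420²) = √176500 ≈ 420.12, ∠ = arctan(420/10) ≈ 88.64°
∠L = 64.54° − 88.64° = -24.10°

-24.1°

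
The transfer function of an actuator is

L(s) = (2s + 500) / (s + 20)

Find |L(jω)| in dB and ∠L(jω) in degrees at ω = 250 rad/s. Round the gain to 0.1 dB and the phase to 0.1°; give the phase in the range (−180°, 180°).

9.0 dB, -40.4°

Substitute s = j250:
Numerator: 2(j250) + 500 = 500 + j500
Denominator: (j250) + 20 = 20 + j250
|N| = √(500² + 500²) ≈ 707.11, ∠N ≈ 45.00°
|D| = √(20² + 250²) ≈ 250.8, ∠D ≈ 85.43°
|L| = 707.11 / 250.8 ≈ 2.8194
Gain = 20 log₁₀(2.8194) ≈ 9.00 dB
∠L = 45.00° − 85.43° = -40.43°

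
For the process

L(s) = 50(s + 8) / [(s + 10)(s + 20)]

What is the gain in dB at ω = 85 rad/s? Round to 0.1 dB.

At s = jω = j85:
zero (s+8): 8 + j85 → |·| = √(8²+85²) = √7289 ≈ 85.376, ∠ = arctan(85/8) ≈ 84.62°
pole (s+10): 10 + j85 → |·| = √(10²+85²) = √7325 ≈ 85.586, ∠ = arctan(85/10) ≈ 83.29°
pole (s+20): 20 + j85 → |·| = √(20²+85²) = √7625 ≈ 87.321, ∠ = arctan(85/20) ≈ 76.76°
|L| = 50 · 85.376 / 7473.5 ≈ 0.57119
Gain = 20 log₁₀(0.57119) ≈ -4.86 dB

-4.9 dB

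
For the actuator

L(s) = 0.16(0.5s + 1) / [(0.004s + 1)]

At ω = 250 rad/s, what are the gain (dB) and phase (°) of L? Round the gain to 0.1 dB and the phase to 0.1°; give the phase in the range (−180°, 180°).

At ω = 250 rad/s:
zero (1 + j250·0.5) = 1 + j125 → |·| ≈ 125, ∠ ≈ 89.54°
pole (1 + j250·0.004) = 1 + j1 → |·| ≈ 1.4142, ∠ ≈ 45.00°
|L| = 0.16 · 125 / (1.4142) ≈ 14.142
Gain = 20 log₁₀(14.142) ≈ 23.01 dB
∠L = (89.54°) − (45.00°) = 44.54°

23.0 dB, 44.5°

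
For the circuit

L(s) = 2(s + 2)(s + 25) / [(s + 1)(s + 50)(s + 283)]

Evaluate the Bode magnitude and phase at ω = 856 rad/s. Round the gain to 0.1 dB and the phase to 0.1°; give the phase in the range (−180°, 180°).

At s = jω = j856:
zero (s+2): 2 + j856 → |·| = √(2²+856²) = √732740 ≈ 856, ∠ = arctan(856/2) ≈ 89.87°
zero (s+25): 25 + j856 → |·| = √(25²+856²) = √733361 ≈ 856.36, ∠ = arctan(856/25) ≈ 88.33°
pole (s+1): 1 + j856 → |·| = √(1²+856²) = √732737 ≈ 856, ∠ = arctan(856/1) ≈ 89.93°
pole (s+50): 50 + j856 → |·| = √(50²+856²) = √735236 ≈ 857.46, ∠ = arctan(856/50) ≈ 86.66°
pole (s+283): 283 + j856 → |·| = √(283²+856²) = √812825 ≈ 901.57, ∠ = arctan(856/283) ≈ 71.71°
|L| = 2 · 7.3304e+05 / 6.6174e+08 ≈ 0.0022155
Gain = 20 log₁₀(0.0022155) ≈ -53.09 dB
∠L = 178.20° − 248.30° = -70.10°

-53.1 dB, -70.1°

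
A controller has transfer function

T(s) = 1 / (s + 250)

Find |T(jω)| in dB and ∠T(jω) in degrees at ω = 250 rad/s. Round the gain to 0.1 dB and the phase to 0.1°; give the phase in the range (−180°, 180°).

-51.0 dB, -45.0°

Substitute s = j250:
Numerator: 1 = 1 + j0
Denominator: (j250) + 250 = 250 + j250
|N| = √(1² + 0²) ≈ 1, ∠N ≈ 0.00°
|D| = √(250² + 250²) ≈ 353.55, ∠D ≈ 45.00°
|T| = 1 / 353.55 ≈ 0.0028285
Gain = 20 log₁₀(0.0028285) ≈ -50.97 dB
∠T = 0.00° − 45.00° = -45.00°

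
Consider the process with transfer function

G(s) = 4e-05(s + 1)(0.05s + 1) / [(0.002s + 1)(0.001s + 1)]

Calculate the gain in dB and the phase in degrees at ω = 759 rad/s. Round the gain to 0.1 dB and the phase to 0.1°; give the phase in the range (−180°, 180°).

At ω = 759 rad/s:
zero (1 + j759·1) = 1 + j759 → |·| ≈ 759, ∠ ≈ 89.92°
zero (1 + j759·0.05) = 1 + j37.95 → |·| ≈ 37.963, ∠ ≈ 88.49°
pole (1 + j759·0.002) = 1 + j1.518 → |·| ≈ 1.8178, ∠ ≈ 56.62°
pole (1 + j759·0.001) = 1 + j0.759 → |·| ≈ 1.2554, ∠ ≈ 37.20°
|G| = 4e-05 · 759 · 37.963 / (1.8178 · 1.2554) ≈ 0.50505
Gain = 20 log₁₀(0.50505) ≈ -5.93 dB
∠G = (89.92° + 88.49°) − (56.62° + 37.20°) = 84.59°

-5.9 dB, 84.6°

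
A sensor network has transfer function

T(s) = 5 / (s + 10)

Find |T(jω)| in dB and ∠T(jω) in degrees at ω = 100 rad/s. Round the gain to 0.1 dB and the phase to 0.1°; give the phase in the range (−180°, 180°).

-26.1 dB, -84.3°

Substitute s = j100:
Numerator: 5 = 5 + j0
Denominator: (j100) + 10 = 10 + j100
|N| = √(5² + 0²) ≈ 5, ∠N ≈ 0.00°
|D| = √(10² + 100²) ≈ 100.5, ∠D ≈ 84.29°
|T| = 5 / 100.5 ≈ 0.049751
Gain = 20 log₁₀(0.049751) ≈ -26.06 dB
∠T = 0.00° − 84.29° = -84.29°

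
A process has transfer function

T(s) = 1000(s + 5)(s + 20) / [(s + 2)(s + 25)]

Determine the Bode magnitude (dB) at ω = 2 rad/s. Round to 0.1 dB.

At s = jω = j2:
zero (s+5): 5 + j2 → |·| = √(5²+2²) = √29 ≈ 5.3852, ∠ = arctan(2/5) ≈ 21.80°
zero (s+20): 20 + j2 → |·| = √(20²+2²) = √404 ≈ 20.1, ∠ = arctan(2/20) ≈ 5.71°
pole (s+2): 2 + j2 → |·| = √(2²+2²) = √8 ≈ 2.8284, ∠ = arctan(2/2) ≈ 45.00°
pole (s+25): 25 + j2 → |·| = √(25²+2²) = √629 ≈ 25.08, ∠ = arctan(2/25) ≈ 4.57°
|T| = 1000 · 108.24 / 70.936 ≈ 1525.9
Gain = 20 log₁₀(1525.9) ≈ 63.67 dB

63.7 dB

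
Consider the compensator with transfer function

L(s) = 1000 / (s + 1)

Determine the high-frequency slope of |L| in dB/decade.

-20 dB/decade

Each pole contributes −20 dB/decade at high frequency; each zero contributes +20 dB/decade.
Net: 0 zero(s) − 1 pole(s) → -20 dB/decade.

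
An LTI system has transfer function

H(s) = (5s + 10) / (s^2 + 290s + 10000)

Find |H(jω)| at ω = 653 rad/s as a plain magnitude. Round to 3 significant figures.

Substitute s = j653:
Numerator: 5(j653) + 10 = 10 + j3265
Denominator: (j653)^2 + 290(j653) + 10000 = -416409 + j189370
|N| = √(10² + 3265²) ≈ 3265, ∠N ≈ 89.82°
|D| = √(416409² + 189370²) ≈ 4.5745e+05, ∠D ≈ 155.55°
|H| = 3265 / 4.5745e+05 ≈ 0.0071374

0.00714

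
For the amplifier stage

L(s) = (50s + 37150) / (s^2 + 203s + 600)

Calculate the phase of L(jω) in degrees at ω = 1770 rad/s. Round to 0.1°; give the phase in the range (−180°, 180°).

-106.2°

Substitute s = j1770:
Numerator: 50(j1770) + 37150 = 37150 + j88500
Denominator: (j1770)^2 + 203(j1770) + 600 = -3132300 + j359310
|N| = √(37150² + 88500²) ≈ 95981, ∠N ≈ 67.23°
|D| = √(3132300² + 359310²) ≈ 3.1528e+06, ∠D ≈ 173.46°
∠L = 67.23° − 173.46° = -106.23°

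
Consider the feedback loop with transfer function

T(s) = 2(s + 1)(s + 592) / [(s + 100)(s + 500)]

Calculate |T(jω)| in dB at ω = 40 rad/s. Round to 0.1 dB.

-1.1 dB

At s = jω = j40:
zero (s+1): 1 + j40 → |·| = √(1²+40²) = √1601 ≈ 40.012, ∠ = arctan(40/1) ≈ 88.57°
zero (s+592): 592 + j40 → |·| = √(592²+40²) = √352064 ≈ 593.35, ∠ = arctan(40/592) ≈ 3.87°
pole (s+100): 100 + j40 → |·| = √(100²+40²) = √11600 ≈ 107.7, ∠ = arctan(40/100) ≈ 21.80°
pole (s+500): 500 + j40 → |·| = √(500²+40²) = √251600 ≈ 501.6, ∠ = arctan(40/500) ≈ 4.57°
|T| = 2 · 23741 / 54022 ≈ 0.87894
Gain = 20 log₁₀(0.87894) ≈ -1.12 dB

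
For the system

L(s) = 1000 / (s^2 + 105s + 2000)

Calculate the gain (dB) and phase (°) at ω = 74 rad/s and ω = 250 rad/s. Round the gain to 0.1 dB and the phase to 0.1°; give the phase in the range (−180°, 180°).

ω = 74: -18.6 dB, -114.1°; ω = 250: -36.4 dB, -156.5°

Substitute s = j74:
Numerator: 1000 = 1000 + j0
Denominator: (j74)^2 + 105(j74) + 2000 = -3476 + j7770
|N| = √(1000² + 0²) ≈ 1000, ∠N ≈ 0.00°
|D| = √(3476² + 7770²) ≈ 8512.1, ∠D ≈ 114.10°
|L| = 1000 / 8512.1 ≈ 0.11748
Gain = 20 log₁₀(0.11748) ≈ -18.60 dB
∠L = 0.00° − 114.10° = -114.10°

Substitute s = j250:
Numerator: 1000 = 1000 + j0
Denominator: (j250)^2 + 105(j250) + 2000 = -60500 + j26250
|N| = √(1000² + 0²) ≈ 1000, ∠N ≈ 0.00°
|D| = √(60500² + 26250²) ≈ 65949, ∠D ≈ 156.54°
|L| = 1000 / 65949 ≈ 0.015163
Gain = 20 log₁₀(0.015163) ≈ -36.38 dB
∠L = 0.00° − 156.54° = -156.54°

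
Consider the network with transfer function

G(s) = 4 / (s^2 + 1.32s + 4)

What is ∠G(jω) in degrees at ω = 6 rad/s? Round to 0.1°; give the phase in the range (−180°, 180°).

At s = jω = j6:
quadratic: (j6)² + 1.32·j6 + 4 = -32 + j7.92 → |·| ≈ 32.966, ∠ ≈ 166.10°
∠G = 0.00° − 166.10° = -166.10°

-166.1°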